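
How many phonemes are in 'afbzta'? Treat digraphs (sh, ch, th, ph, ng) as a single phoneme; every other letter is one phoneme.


Parsing 'afbzta' greedily, digraphs first:
  'a' -> vowel phoneme (phonemes so far: 1)
  'f' -> consonant phoneme (phonemes so far: 2)
  'b' -> consonant phoneme (phonemes so far: 3)
  'z' -> consonant phoneme (phonemes so far: 4)
  't' -> consonant phoneme (phonemes so far: 5)
  'a' -> vowel phoneme (phonemes so far: 6)
Total phonemes: 6

6


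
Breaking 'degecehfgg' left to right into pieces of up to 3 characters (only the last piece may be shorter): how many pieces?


'degecehfgg' has 10 characters.
Chunking with max size 3:
  Chunk 1: 'deg' (positions 0-2)
  Chunk 2: 'ece' (positions 3-5)
  Chunk 3: 'hfg' (positions 6-8)
  Chunk 4: 'g' (positions 9-9)
Total chunks: ceil(10 / 3) = 4

4


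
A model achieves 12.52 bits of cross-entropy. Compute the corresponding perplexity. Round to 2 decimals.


Perplexity formula: PP = 2^H
H = 12.52
PP = 2^12.52
Decompose: 2^12.52 = 2^12 * 2^0.52
2^12 = 4096, 2^0.52 ~ 1.4339552
PP ~ 4096 * 1.4339552 = 5873.4804992
Rounded to 2 decimals: 5873.48

5873.48


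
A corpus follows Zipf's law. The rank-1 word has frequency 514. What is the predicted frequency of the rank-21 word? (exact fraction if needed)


Zipf's law: freq(rank) = f1 / rank
f1 = 514, rank = 21
freq = 514 / 21
GCD(514, 21) = 1
Simplified: 514/21

514/21


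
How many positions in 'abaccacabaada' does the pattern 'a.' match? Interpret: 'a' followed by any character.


Pattern: a. means 'a' followed by any character.
Scanning 'abaccacabaada' position-by-position:
  Pos 0: window 'ab' -> MATCH
  Pos 1: window 'ba' -> no
  Pos 2: window 'ac' -> MATCH
  Pos 3: window 'cc' -> no
  Pos 4: window 'ca' -> no
  Pos 5: window 'ac' -> MATCH
  Pos 6: window 'ca' -> no
  Pos 7: window 'ab' -> MATCH
  Pos 8: window 'ba' -> no
  Pos 9: window 'aa' -> MATCH
  Pos 10: window 'ad' -> MATCH
  Pos 11: window 'da' -> no
  Pos 12: window 'a' -> no
Total matches: 6

6


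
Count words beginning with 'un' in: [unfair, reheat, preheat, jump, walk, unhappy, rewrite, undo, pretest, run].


Checking each word for prefix 'un':
  'unfair' -> YES, starts with 'un' (count: 1)
  'reheat' -> no (count: 1)
  'preheat' -> no (count: 1)
  'jump' -> no (count: 1)
  'walk' -> no (count: 1)
  'unhappy' -> YES, starts with 'un' (count: 2)
  'rewrite' -> no (count: 2)
  'undo' -> YES, starts with 'un' (count: 3)
  'pretest' -> no (count: 3)
  'run' -> no (count: 3)
Total with prefix 'un': 3

3


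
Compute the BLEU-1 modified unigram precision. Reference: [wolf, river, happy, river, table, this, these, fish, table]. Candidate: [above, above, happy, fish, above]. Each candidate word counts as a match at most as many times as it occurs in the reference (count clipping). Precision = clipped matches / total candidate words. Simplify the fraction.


Reference word counts: {'fish': 1, 'happy': 1, 'river': 2, 'table': 2, 'these': 1, 'this': 1, 'wolf': 1}
Checking each candidate word (with clipping):
  'above' -> not in reference -> no match (matches: 0)
  'above' -> not in reference -> no match (matches: 0)
  'happy' -> in reference (ref count 1, used 1/1) -> match (matches: 1)
  'fish' -> in reference (ref count 1, used 1/1) -> match (matches: 2)
  'above' -> not in reference -> no match (matches: 2)
Clipped matches: 2, Candidate length: 5
Precision = 2/5

2/5


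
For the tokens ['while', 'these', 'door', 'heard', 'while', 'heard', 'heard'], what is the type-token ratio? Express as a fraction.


Tokens: 7
Unique types: ('door', 'heard', 'these', 'while') = 4
TTR = 4/7
Already in lowest terms.

4/7


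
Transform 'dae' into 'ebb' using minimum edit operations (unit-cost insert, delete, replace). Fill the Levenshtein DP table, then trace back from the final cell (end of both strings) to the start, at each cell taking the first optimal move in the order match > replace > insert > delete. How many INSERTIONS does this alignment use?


Edit distance = 3. Backtracking from cell (3, 3) with preference match > replace > insert > delete,
then listing the resulting alignment 'dae' -> 'ebb' left to right:
  Step 1: replace d->e
  Step 2: replace a->b
  Step 3: replace e->b
Total insertions: 0

0


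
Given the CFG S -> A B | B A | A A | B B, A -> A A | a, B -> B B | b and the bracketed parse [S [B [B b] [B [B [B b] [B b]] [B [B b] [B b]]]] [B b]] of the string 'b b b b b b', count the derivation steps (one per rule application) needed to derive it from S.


Every bracketed nonterminal node [X ...] in the tree is produced by exactly one rule application.
Reading the tree off as a leftmost derivation:
  Step 1: S  =>  B B   (applied S -> B B)
  Step 2: B B  =>  B B B   (applied B -> B B)
  Step 3: B B B  =>  b B B   (applied B -> b)
  Step 4: b B B  =>  b B B B   (applied B -> B B)
  Step 5: b B B B  =>  b B B B B   (applied B -> B B)
  Step 6: b B B B B  =>  b b B B B   (applied B -> b)
  Step 7: b b B B B  =>  b b b B B   (applied B -> b)
  Step 8: b b b B B  =>  b b b B B B   (applied B -> B B)
  Step 9: b b b B B B  =>  b b b b B B   (applied B -> b)
  Step 10: b b b b B B  =>  b b b b b B   (applied B -> b)
  Step 11: b b b b b B  =>  b b b b b b   (applied B -> b)
Final yield: b b b b b b
Total rewrite steps: 11

11


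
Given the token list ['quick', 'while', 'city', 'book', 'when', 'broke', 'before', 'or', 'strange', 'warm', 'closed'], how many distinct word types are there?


Listing all tokens and tracking unique types:
  Token 1: 'quick' -> NEW (unique so far: 1)
  Token 2: 'while' -> NEW (unique so far: 2)
  Token 3: 'city' -> NEW (unique so far: 3)
  Token 4: 'book' -> NEW (unique so far: 4)
  Token 5: 'when' -> NEW (unique so far: 5)
  Token 6: 'broke' -> NEW (unique so far: 6)
  Token 7: 'before' -> NEW (unique so far: 7)
  Token 8: 'or' -> NEW (unique so far: 8)
  Token 9: 'strange' -> NEW (unique so far: 9)
  Token 10: 'warm' -> NEW (unique so far: 10)
  Token 11: 'closed' -> NEW (unique so far: 11)
Unique types: ('before', 'book', 'broke', 'city', 'closed', 'or', 'quick', 'strange', 'warm', 'when', 'while')
Vocabulary size: 11

11


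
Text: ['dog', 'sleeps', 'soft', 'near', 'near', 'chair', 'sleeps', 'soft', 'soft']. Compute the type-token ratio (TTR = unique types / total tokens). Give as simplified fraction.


Tokens: 9
Unique types: ('chair', 'dog', 'near', 'sleeps', 'soft') = 5
TTR = 5/9
Already in lowest terms.

5/9


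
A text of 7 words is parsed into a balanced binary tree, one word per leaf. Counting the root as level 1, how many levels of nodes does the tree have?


In a balanced binary tree with n leaves the deepest leaf is ceil(log2(n)) edges below the root,
so counting node levels inclusive of root and leaves gives ceil(log2(n)) + 1 levels.
log2(7) = 2.8074
ceil(2.8074) = 3
levels = 3 + 1 = 4

4


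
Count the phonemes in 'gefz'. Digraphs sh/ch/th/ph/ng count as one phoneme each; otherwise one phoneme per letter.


Parsing 'gefz' greedily, digraphs first:
  'g' -> consonant phoneme (phonemes so far: 1)
  'e' -> vowel phoneme (phonemes so far: 2)
  'f' -> consonant phoneme (phonemes so far: 3)
  'z' -> consonant phoneme (phonemes so far: 4)
Total phonemes: 4

4


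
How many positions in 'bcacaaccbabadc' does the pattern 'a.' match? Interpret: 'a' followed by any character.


Pattern: a. means 'a' followed by any character.
Scanning 'bcacaaccbabadc' position-by-position:
  Pos 0: window 'bc' -> no
  Pos 1: window 'ca' -> no
  Pos 2: window 'ac' -> MATCH
  Pos 3: window 'ca' -> no
  Pos 4: window 'aa' -> MATCH
  Pos 5: window 'ac' -> MATCH
  Pos 6: window 'cc' -> no
  Pos 7: window 'cb' -> no
  Pos 8: window 'ba' -> no
  Pos 9: window 'ab' -> MATCH
  Pos 10: window 'ba' -> no
  Pos 11: window 'ad' -> MATCH
  Pos 12: window 'dc' -> no
  Pos 13: window 'c' -> no
Total matches: 5

5


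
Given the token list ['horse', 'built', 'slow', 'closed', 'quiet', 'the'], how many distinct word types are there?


Listing all tokens and tracking unique types:
  Token 1: 'horse' -> NEW (unique so far: 1)
  Token 2: 'built' -> NEW (unique so far: 2)
  Token 3: 'slow' -> NEW (unique so far: 3)
  Token 4: 'closed' -> NEW (unique so far: 4)
  Token 5: 'quiet' -> NEW (unique so far: 5)
  Token 6: 'the' -> NEW (unique so far: 6)
Unique types: ('built', 'closed', 'horse', 'quiet', 'slow', 'the')
Vocabulary size: 6

6


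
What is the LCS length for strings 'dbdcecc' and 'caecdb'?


DP table for LCS of 'dbdcecc' and 'caecdb':
       c  a  e  c  d  b
    0  0  0  0  0  0  0
  d 0  0  0  0  0  1  1
  b 0  0  0  0  0  1  2
  d 0  0  0  0  0  1  2
  c 0  1  1  1  1  1  2
  e 0  1  1  2  2  2  2
  c 0  1  1  2  3  3  3
  c 0  1  1  2  3  3  3
LCS: 'cec'
LCS length = 3

3


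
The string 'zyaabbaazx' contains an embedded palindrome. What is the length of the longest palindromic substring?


Scanning 'zyaabbaazx' for palindromic substrings.
Substring at positions 2-7: 'aabbaa'.
Check: reverse('aabbaa') = 'aabbaa' -> palindrome confirmed.
Neighbouring characters ('y' / 'z') break symmetry, so it cannot extend further.
No longer palindromic substring exists; longest length = 6

6


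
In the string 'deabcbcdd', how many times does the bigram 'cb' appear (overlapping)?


Scanning 'deabcbcdd' for bigram 'cb':
  Position 0: 'de' -> no
  Position 1: 'ea' -> no
  Position 2: 'ab' -> no
  Position 3: 'bc' -> no
  Position 4: 'cb' -> MATCH
  Position 5: 'bc' -> no
  Position 6: 'cd' -> no
  Position 7: 'dd' -> no
Total matches: 1

1


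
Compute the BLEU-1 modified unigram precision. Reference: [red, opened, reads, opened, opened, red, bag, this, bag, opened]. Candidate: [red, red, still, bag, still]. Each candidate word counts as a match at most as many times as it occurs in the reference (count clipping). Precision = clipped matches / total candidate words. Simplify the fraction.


Reference word counts: {'bag': 2, 'opened': 4, 'reads': 1, 'red': 2, 'this': 1}
Checking each candidate word (with clipping):
  'red' -> in reference (ref count 2, used 1/2) -> match (matches: 1)
  'red' -> in reference (ref count 2, used 2/2) -> match (matches: 2)
  'still' -> not in reference -> no match (matches: 2)
  'bag' -> in reference (ref count 2, used 1/2) -> match (matches: 3)
  'still' -> not in reference -> no match (matches: 3)
Clipped matches: 3, Candidate length: 5
Precision = 3/5

3/5


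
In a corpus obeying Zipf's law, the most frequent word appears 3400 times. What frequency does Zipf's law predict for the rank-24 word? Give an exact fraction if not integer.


Zipf's law: freq(rank) = f1 / rank
f1 = 3400, rank = 24
freq = 3400 / 24
GCD(3400, 24) = 8
Simplified: 425/3

425/3


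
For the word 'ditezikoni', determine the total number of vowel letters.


Scanning each character of 'ditezikoni':
  Position 1: 'd' -> consonant (running count: 0)
  Position 2: 'i' -> vowel (running count: 1)
  Position 3: 't' -> consonant (running count: 1)
  Position 4: 'e' -> vowel (running count: 2)
  Position 5: 'z' -> consonant (running count: 2)
  Position 6: 'i' -> vowel (running count: 3)
  Position 7: 'k' -> consonant (running count: 3)
  Position 8: 'o' -> vowel (running count: 4)
  Position 9: 'n' -> consonant (running count: 4)
  Position 10: 'i' -> vowel (running count: 5)
Total vowels: 5

5


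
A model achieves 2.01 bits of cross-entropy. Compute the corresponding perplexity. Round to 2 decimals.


Perplexity formula: PP = 2^H
H = 2.01
PP = 2^2.01
Decompose: 2^2.01 = 2^2 * 2^0.01
2^2 = 4, 2^0.01 ~ 1.0069556
PP ~ 4 * 1.0069556 = 4.0278224
Rounded to 2 decimals: 4.03

4.03


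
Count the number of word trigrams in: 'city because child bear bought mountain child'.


Word trigrams from [7] words:
  Trigram 1: (city because child)
  Trigram 2: (because child bear)
  Trigram 3: (child bear bought)
  Trigram 4: (bear bought mountain)
  Trigram 5: (bought mountain child)
Total word trigrams: 7 - 2 = 5

5


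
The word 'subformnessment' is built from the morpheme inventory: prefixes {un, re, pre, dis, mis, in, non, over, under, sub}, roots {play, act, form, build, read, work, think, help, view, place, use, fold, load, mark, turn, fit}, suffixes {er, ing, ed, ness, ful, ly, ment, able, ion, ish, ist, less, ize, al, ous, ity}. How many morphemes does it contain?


Segmenting 'subformnessment' against the inventory:
  'sub' -> prefix (morpheme 1)
  'form' -> root (morpheme 2)
  'ness' -> suffix (morpheme 3)
  'ment' -> suffix (morpheme 4)
Total morphemes: 4

4


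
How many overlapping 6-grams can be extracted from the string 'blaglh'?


String 'blaglh' has length L = 6.
Number of overlapping n-grams = L - n + 1
Substituting: 6 - 6 + 1 = 1

1


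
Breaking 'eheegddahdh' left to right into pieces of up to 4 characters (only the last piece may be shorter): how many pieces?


'eheegddahdh' has 11 characters.
Chunking with max size 4:
  Chunk 1: 'ehee' (positions 0-3)
  Chunk 2: 'gdda' (positions 4-7)
  Chunk 3: 'hdh' (positions 8-10)
Total chunks: ceil(11 / 4) = 3

3


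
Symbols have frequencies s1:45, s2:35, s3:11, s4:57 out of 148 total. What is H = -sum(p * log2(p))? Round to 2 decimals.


Computing entropy H = -sum(p_i * log2(p_i)):
  s1: p = 45/148 = 0.3041, -p*log2(p) = 0.5222
  s2: p = 35/148 = 0.2365, -p*log2(p) = 0.4919
  s3: p = 11/148 = 0.0743, -p*log2(p) = 0.2787
  s4: p = 57/148 = 0.3851, -p*log2(p) = 0.5302
H = sum of terms = 1.8230
Rounded to 2 decimals: 1.82

1.82


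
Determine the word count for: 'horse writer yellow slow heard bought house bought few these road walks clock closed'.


Counting words by splitting on spaces:
  Word 1: 'horse'
  Word 2: 'writer'
  Word 3: 'yellow'
  Word 4: 'slow'
  Word 5: 'heard'
  Word 6: 'bought'
  Word 7: 'house'
  Word 8: 'bought'
  Word 9: 'few'
  Word 10: 'these'
  Word 11: 'road'
  Word 12: 'walks'
  Word 13: 'clock'
  Word 14: 'closed'
Total words: 14

14


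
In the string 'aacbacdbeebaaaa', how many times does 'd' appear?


Scanning 'aacbacdbeebaaaa' for 'd':
  Position 6: 'd' -> MATCH (count: 1)
Total occurrences of 'd': 1

1


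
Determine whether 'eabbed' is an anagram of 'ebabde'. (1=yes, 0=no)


Sort characters of 'eabbed': 'abbdee'
Sort characters of 'ebabde': 'abbdee'
Sorted forms match -> they ARE anagrams
Result: 1

1


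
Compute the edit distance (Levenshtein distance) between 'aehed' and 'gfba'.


Building DP table for s1='aehed' (len 5) and s2='gfba' (len 4):
       g  f  b  a
    0  1  2  3  4
  a 1  1  2  3  3
  e 2  2  2  3  4
  h 3  3  3  3  4
  e 4  4  4  4  4
  d 5  5  5  5  5
Edit distance = dp[5][4] = 5

5


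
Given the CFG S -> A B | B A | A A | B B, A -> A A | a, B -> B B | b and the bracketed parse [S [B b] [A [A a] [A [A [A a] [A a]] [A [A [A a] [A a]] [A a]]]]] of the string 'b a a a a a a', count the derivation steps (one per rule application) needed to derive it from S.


Every bracketed nonterminal node [X ...] in the tree is produced by exactly one rule application.
Reading the tree off as a leftmost derivation:
  Step 1: S  =>  B A   (applied S -> B A)
  Step 2: B A  =>  b A   (applied B -> b)
  Step 3: b A  =>  b A A   (applied A -> A A)
  Step 4: b A A  =>  b a A   (applied A -> a)
  Step 5: b a A  =>  b a A A   (applied A -> A A)
  Step 6: b a A A  =>  b a A A A   (applied A -> A A)
  Step 7: b a A A A  =>  b a a A A   (applied A -> a)
  Step 8: b a a A A  =>  b a a a A   (applied A -> a)
  Step 9: b a a a A  =>  b a a a A A   (applied A -> A A)
  Step 10: b a a a A A  =>  b a a a A A A   (applied A -> A A)
  Step 11: b a a a A A A  =>  b a a a a A A   (applied A -> a)
  Step 12: b a a a a A A  =>  b a a a a a A   (applied A -> a)
  Step 13: b a a a a a A  =>  b a a a a a a   (applied A -> a)
Final yield: b a a a a a a
Total rewrite steps: 13

13


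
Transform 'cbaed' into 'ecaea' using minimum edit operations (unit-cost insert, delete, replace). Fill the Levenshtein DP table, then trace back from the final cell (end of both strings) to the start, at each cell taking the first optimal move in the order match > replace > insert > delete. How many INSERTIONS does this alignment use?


Edit distance = 3. Backtracking from cell (5, 5) with preference match > replace > insert > delete,
then listing the resulting alignment 'cbaed' -> 'ecaea' left to right:
  Step 1: replace c->e
  Step 2: replace b->c
  Step 3: keep 'a'
  Step 4: keep 'e'
  Step 5: replace d->a
Total insertions: 0

0


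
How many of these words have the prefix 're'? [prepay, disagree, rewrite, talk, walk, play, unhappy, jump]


Checking each word for prefix 're':
  'prepay' -> no (count: 0)
  'disagree' -> no (count: 0)
  'rewrite' -> YES, starts with 're' (count: 1)
  'talk' -> no (count: 1)
  'walk' -> no (count: 1)
  'play' -> no (count: 1)
  'unhappy' -> no (count: 1)
  'jump' -> no (count: 1)
Total with prefix 're': 1

1


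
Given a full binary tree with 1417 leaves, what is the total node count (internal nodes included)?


Leaf nodes (terminals): 1417
Internal nodes = n - 1 = 1417 - 1 = 1416
Total = leaves + internal = 1417 + 1416 = 2833

2833


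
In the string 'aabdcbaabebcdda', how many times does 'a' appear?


Scanning 'aabdcbaabebcdda' for 'a':
  Position 0: 'a' -> MATCH (count: 1)
  Position 1: 'a' -> MATCH (count: 2)
  Position 6: 'a' -> MATCH (count: 3)
  Position 7: 'a' -> MATCH (count: 4)
  Position 14: 'a' -> MATCH (count: 5)
Total occurrences of 'a': 5

5


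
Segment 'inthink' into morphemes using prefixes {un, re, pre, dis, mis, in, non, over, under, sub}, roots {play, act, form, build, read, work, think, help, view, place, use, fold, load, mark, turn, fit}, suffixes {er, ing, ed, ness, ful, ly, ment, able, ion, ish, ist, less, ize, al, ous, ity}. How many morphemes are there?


Segmenting 'inthink' against the inventory:
  'in' -> prefix (morpheme 1)
  'think' -> root (morpheme 2)
Total morphemes: 2

2


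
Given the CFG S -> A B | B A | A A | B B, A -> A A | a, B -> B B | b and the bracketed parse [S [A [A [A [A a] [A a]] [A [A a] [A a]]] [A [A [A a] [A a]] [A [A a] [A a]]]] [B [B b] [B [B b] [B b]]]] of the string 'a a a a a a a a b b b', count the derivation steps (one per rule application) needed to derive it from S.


Every bracketed nonterminal node [X ...] in the tree is produced by exactly one rule application.
Reading the tree off as a leftmost derivation:
  Step 1: S  =>  A B   (applied S -> A B)
  Step 2: A B  =>  A A B   (applied A -> A A)
  Step 3: A A B  =>  A A A B   (applied A -> A A)
  Step 4: A A A B  =>  A A A A B   (applied A -> A A)
  Step 5: A A A A B  =>  a A A A B   (applied A -> a)
  Step 6: a A A A B  =>  a a A A B   (applied A -> a)
  Step 7: a a A A B  =>  a a A A A B   (applied A -> A A)
  Step 8: a a A A A B  =>  a a a A A B   (applied A -> a)
  Step 9: a a a A A B  =>  a a a a A B   (applied A -> a)
  Step 10: a a a a A B  =>  a a a a A A B   (applied A -> A A)
  Step 11: a a a a A A B  =>  a a a a A A A B   (applied A -> A A)
  Step 12: a a a a A A A B  =>  a a a a a A A B   (applied A -> a)
  Step 13: a a a a a A A B  =>  a a a a a a A B   (applied A -> a)
  Step 14: a a a a a a A B  =>  a a a a a a A A B   (applied A -> A A)
  Step 15: a a a a a a A A B  =>  a a a a a a a A B   (applied A -> a)
  Step 16: a a a a a a a A B  =>  a a a a a a a a B   (applied A -> a)
  Step 17: a a a a a a a a B  =>  a a a a a a a a B B   (applied B -> B B)
  Step 18: a a a a a a a a B B  =>  a a a a a a a a b B   (applied B -> b)
  Step 19: a a a a a a a a b B  =>  a a a a a a a a b B B   (applied B -> B B)
  Step 20: a a a a a a a a b B B  =>  a a a a a a a a b b B   (applied B -> b)
  Step 21: a a a a a a a a b b B  =>  a a a a a a a a b b b   (applied B -> b)
Final yield: a a a a a a a a b b b
Total rewrite steps: 21

21


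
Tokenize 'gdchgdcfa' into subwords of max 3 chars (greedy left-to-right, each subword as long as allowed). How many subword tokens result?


'gdchgdcfa' has 9 characters.
Chunking with max size 3:
  Chunk 1: 'gdc' (positions 0-2)
  Chunk 2: 'hgd' (positions 3-5)
  Chunk 3: 'cfa' (positions 6-8)
Total chunks: ceil(9 / 3) = 3

3


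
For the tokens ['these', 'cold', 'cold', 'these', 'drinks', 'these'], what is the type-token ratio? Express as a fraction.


Tokens: 6
Unique types: ('cold', 'drinks', 'these') = 3
TTR = 3/6
Simplify: divide both by 3 -> 1/2
TTR = 1/2

1/2


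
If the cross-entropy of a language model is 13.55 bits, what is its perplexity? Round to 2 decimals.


Perplexity formula: PP = 2^H
H = 13.55
PP = 2^13.55
Decompose: 2^13.55 = 2^13 * 2^0.55
2^13 = 8192, 2^0.55 ~ 1.4640857
PP ~ 8192 * 1.4640857 = 11993.7900544
Rounded to 2 decimals: 11993.79

11993.79


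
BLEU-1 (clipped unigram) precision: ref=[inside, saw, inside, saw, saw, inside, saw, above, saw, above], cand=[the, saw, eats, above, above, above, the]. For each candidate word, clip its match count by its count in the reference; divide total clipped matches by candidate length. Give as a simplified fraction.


Reference word counts: {'above': 2, 'inside': 3, 'saw': 5}
Checking each candidate word (with clipping):
  'the' -> not in reference -> no match (matches: 0)
  'saw' -> in reference (ref count 5, used 1/5) -> match (matches: 1)
  'eats' -> not in reference -> no match (matches: 1)
  'above' -> in reference (ref count 2, used 1/2) -> match (matches: 2)
  'above' -> in reference (ref count 2, used 2/2) -> match (matches: 3)
  'above' -> ref count 2 already used up (2/2) -> clipped, no match (matches: 3)
  'the' -> not in reference -> no match (matches: 3)
Clipped matches: 3, Candidate length: 7
Precision = 3/7

3/7


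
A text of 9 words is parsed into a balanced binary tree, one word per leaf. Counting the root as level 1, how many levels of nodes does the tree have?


In a balanced binary tree with n leaves the deepest leaf is ceil(log2(n)) edges below the root,
so counting node levels inclusive of root and leaves gives ceil(log2(n)) + 1 levels.
log2(9) = 3.1699
ceil(3.1699) = 4
levels = 4 + 1 = 5

5


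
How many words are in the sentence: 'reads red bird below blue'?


Counting words by splitting on spaces:
  Word 1: 'reads'
  Word 2: 'red'
  Word 3: 'bird'
  Word 4: 'below'
  Word 5: 'blue'
Total words: 5

5


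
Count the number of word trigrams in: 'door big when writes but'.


Word trigrams from [5] words:
  Trigram 1: (door big when)
  Trigram 2: (big when writes)
  Trigram 3: (when writes but)
Total word trigrams: 5 - 2 = 3

3


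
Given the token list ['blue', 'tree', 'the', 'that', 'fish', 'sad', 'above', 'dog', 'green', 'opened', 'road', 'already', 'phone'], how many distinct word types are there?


Listing all tokens and tracking unique types:
  Token 1: 'blue' -> NEW (unique so far: 1)
  Token 2: 'tree' -> NEW (unique so far: 2)
  Token 3: 'the' -> NEW (unique so far: 3)
  Token 4: 'that' -> NEW (unique so far: 4)
  Token 5: 'fish' -> NEW (unique so far: 5)
  Token 6: 'sad' -> NEW (unique so far: 6)
  Token 7: 'above' -> NEW (unique so far: 7)
  Token 8: 'dog' -> NEW (unique so far: 8)
  Token 9: 'green' -> NEW (unique so far: 9)
  Token 10: 'opened' -> NEW (unique so far: 10)
  Token 11: 'road' -> NEW (unique so far: 11)
  Token 12: 'already' -> NEW (unique so far: 12)
  Token 13: 'phone' -> NEW (unique so far: 13)
Unique types: ('above', 'already', 'blue', 'dog', 'fish', 'green', 'opened', 'phone', 'road', 'sad', 'that', 'the', 'tree')
Vocabulary size: 13

13


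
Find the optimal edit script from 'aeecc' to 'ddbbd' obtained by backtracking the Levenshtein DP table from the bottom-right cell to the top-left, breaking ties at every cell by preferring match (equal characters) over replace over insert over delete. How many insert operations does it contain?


Edit distance = 5. Backtracking from cell (5, 5) with preference match > replace > insert > delete,
then listing the resulting alignment 'aeecc' -> 'ddbbd' left to right:
  Step 1: replace a->d
  Step 2: replace e->d
  Step 3: replace e->b
  Step 4: replace c->b
  Step 5: replace c->d
Total insertions: 0

0


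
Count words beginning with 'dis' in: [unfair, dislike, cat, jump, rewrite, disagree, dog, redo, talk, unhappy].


Checking each word for prefix 'dis':
  'unfair' -> no (count: 0)
  'dislike' -> YES, starts with 'dis' (count: 1)
  'cat' -> no (count: 1)
  'jump' -> no (count: 1)
  'rewrite' -> no (count: 1)
  'disagree' -> YES, starts with 'dis' (count: 2)
  'dog' -> no (count: 2)
  'redo' -> no (count: 2)
  'talk' -> no (count: 2)
  'unhappy' -> no (count: 2)
Total with prefix 'dis': 2

2


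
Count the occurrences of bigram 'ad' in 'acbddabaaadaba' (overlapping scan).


Scanning 'acbddabaaadaba' for bigram 'ad':
  Position 0: 'ac' -> no
  Position 1: 'cb' -> no
  Position 2: 'bd' -> no
  Position 3: 'dd' -> no
  Position 4: 'da' -> no
  Position 5: 'ab' -> no
  Position 6: 'ba' -> no
  Position 7: 'aa' -> no
  Position 8: 'aa' -> no
  Position 9: 'ad' -> MATCH
  Position 10: 'da' -> no
  Position 11: 'ab' -> no
  Position 12: 'ba' -> no
Total matches: 1

1


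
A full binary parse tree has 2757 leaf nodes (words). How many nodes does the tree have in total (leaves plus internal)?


Leaf nodes (terminals): 2757
Internal nodes = n - 1 = 2757 - 1 = 2756
Total = leaves + internal = 2757 + 2756 = 5513

5513


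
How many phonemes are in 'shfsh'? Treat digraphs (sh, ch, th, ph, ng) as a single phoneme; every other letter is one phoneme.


Parsing 'shfsh' greedily, digraphs first:
  'sh' -> digraph (1 consonant phoneme) (phonemes so far: 1)
  'f' -> consonant phoneme (phonemes so far: 2)
  'sh' -> digraph (1 consonant phoneme) (phonemes so far: 3)
Total phonemes: 3

3


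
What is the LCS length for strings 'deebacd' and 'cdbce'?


DP table for LCS of 'deebacd' and 'cdbce':
       c  d  b  c  e
    0  0  0  0  0  0
  d 0  0  1  1  1  1
  e 0  0  1  1  1  2
  e 0  0  1  1  1  2
  b 0  0  1  2  2  2
  a 0  0  1  2  2  2
  c 0  1  1  2  3  3
  d 0  1  2  2  3  3
LCS: 'dbc'
LCS length = 3

3


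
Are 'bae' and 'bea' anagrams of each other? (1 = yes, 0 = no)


Sort characters of 'bae': 'abe'
Sort characters of 'bea': 'abe'
Sorted forms match -> they ARE anagrams
Result: 1

1


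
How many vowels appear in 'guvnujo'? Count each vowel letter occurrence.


Scanning each character of 'guvnujo':
  Position 1: 'g' -> consonant (running count: 0)
  Position 2: 'u' -> vowel (running count: 1)
  Position 3: 'v' -> consonant (running count: 1)
  Position 4: 'n' -> consonant (running count: 1)
  Position 5: 'u' -> vowel (running count: 2)
  Position 6: 'j' -> consonant (running count: 2)
  Position 7: 'o' -> vowel (running count: 3)
Total vowels: 3

3


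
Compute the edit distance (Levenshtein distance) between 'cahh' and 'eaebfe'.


Building DP table for s1='cahh' (len 4) and s2='eaebfe' (len 6):
       e  a  e  b  f  e
    0  1  2  3  4  5  6
  c 1  1  2  3  4  5  6
  a 2  2  1  2  3  4  5
  h 3  3  2  2  3  4  5
  h 4  4  3  3  3  4  5
Edit distance = dp[4][6] = 5

5


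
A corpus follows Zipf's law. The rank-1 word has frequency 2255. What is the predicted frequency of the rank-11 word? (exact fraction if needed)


Zipf's law: freq(rank) = f1 / rank
f1 = 2255, rank = 11
freq = 2255 / 11
= 205

205


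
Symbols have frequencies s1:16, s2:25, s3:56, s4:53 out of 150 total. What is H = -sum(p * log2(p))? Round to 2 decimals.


Computing entropy H = -sum(p_i * log2(p_i)):
  s1: p = 16/150 = 0.1067, -p*log2(p) = 0.3444
  s2: p = 25/150 = 0.1667, -p*log2(p) = 0.4308
  s3: p = 56/150 = 0.3733, -p*log2(p) = 0.5307
  s4: p = 53/150 = 0.3533, -p*log2(p) = 0.5303
H = sum of terms = 1.8362
Rounded to 2 decimals: 1.84

1.84


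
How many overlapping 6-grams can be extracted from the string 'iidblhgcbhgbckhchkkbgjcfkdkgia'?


String 'iidblhgcbhgbckhchkkbgjcfkdkgia' has length L = 30.
Number of overlapping n-grams = L - n + 1
Substituting: 30 - 6 + 1 = 25

25


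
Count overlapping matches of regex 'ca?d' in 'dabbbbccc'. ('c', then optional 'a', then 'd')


Pattern: ca?d means 'c', then optional 'a', then 'd'.
Scanning 'dabbbbccc' position-by-position:
  Pos 0: window 'dab' -> no
  Pos 1: window 'abb' -> no
  Pos 2: window 'bbb' -> no
  Pos 3: window 'bbb' -> no
  Pos 4: window 'bbc' -> no
  Pos 5: window 'bcc' -> no
  Pos 6: window 'ccc' -> no
  Pos 7: window 'cc' -> no
  Pos 8: window 'c' -> no
Total matches: 0

0


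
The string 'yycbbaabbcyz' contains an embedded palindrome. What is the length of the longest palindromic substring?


Scanning 'yycbbaabbcyz' for palindromic substrings.
Substring at positions 1-10: 'ycbbaabbcy'.
Check: reverse('ycbbaabbcy') = 'ycbbaabbcy' -> palindrome confirmed.
Neighbouring characters ('y' / 'z') break symmetry, so it cannot extend further.
No longer palindromic substring exists; longest length = 10

10


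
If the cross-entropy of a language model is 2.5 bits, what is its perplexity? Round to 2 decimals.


Perplexity formula: PP = 2^H
H = 2.5
PP = 2^2.5
Decompose: 2^2.5 = 2^2 * 2^0.5 = 2^2 * sqrt(2)
2^2 = 4, sqrt(2) ~ 1.4142136
PP ~ 4 * 1.4142136 = 5.6568544
Rounded to 2 decimals: 5.66

5.66


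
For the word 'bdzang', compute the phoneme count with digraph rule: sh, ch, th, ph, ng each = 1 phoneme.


Parsing 'bdzang' greedily, digraphs first:
  'b' -> consonant phoneme (phonemes so far: 1)
  'd' -> consonant phoneme (phonemes so far: 2)
  'z' -> consonant phoneme (phonemes so far: 3)
  'a' -> vowel phoneme (phonemes so far: 4)
  'ng' -> digraph (1 consonant phoneme) (phonemes so far: 5)
Total phonemes: 5

5


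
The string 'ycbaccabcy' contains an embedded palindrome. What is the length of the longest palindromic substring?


Scanning 'ycbaccabcy' for palindromic substrings.
Substring at positions 0-9: 'ycbaccabcy'.
Check: reverse('ycbaccabcy') = 'ycbaccabcy' -> palindrome confirmed.
No longer palindromic substring exists; longest length = 10

10


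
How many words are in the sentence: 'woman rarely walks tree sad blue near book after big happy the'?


Counting words by splitting on spaces:
  Word 1: 'woman'
  Word 2: 'rarely'
  Word 3: 'walks'
  Word 4: 'tree'
  Word 5: 'sad'
  Word 6: 'blue'
  Word 7: 'near'
  Word 8: 'book'
  Word 9: 'after'
  Word 10: 'big'
  Word 11: 'happy'
  Word 12: 'the'
Total words: 12

12


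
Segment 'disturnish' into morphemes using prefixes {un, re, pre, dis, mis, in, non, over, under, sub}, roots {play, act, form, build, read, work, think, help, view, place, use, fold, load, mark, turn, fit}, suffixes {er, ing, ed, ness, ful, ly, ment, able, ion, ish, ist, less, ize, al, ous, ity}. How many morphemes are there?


Segmenting 'disturnish' against the inventory:
  'dis' -> prefix (morpheme 1)
  'turn' -> root (morpheme 2)
  'ish' -> suffix (morpheme 3)
Total morphemes: 3

3


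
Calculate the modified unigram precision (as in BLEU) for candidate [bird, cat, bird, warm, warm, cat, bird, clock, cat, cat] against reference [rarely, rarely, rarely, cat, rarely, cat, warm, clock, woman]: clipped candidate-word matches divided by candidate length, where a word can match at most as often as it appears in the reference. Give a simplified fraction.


Reference word counts: {'cat': 2, 'clock': 1, 'rarely': 4, 'warm': 1, 'woman': 1}
Checking each candidate word (with clipping):
  'bird' -> not in reference -> no match (matches: 0)
  'cat' -> in reference (ref count 2, used 1/2) -> match (matches: 1)
  'bird' -> not in reference -> no match (matches: 1)
  'warm' -> in reference (ref count 1, used 1/1) -> match (matches: 2)
  'warm' -> ref count 1 already used up (1/1) -> clipped, no match (matches: 2)
  'cat' -> in reference (ref count 2, used 2/2) -> match (matches: 3)
  'bird' -> not in reference -> no match (matches: 3)
  'clock' -> in reference (ref count 1, used 1/1) -> match (matches: 4)
  'cat' -> ref count 2 already used up (2/2) -> clipped, no match (matches: 4)
  'cat' -> ref count 2 already used up (2/2) -> clipped, no match (matches: 4)
Clipped matches: 4, Candidate length: 10
Precision = 4/10 = 2/5

2/5


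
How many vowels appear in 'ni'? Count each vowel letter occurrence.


Scanning each character of 'ni':
  Position 1: 'n' -> consonant (running count: 0)
  Position 2: 'i' -> vowel (running count: 1)
Total vowels: 1

1


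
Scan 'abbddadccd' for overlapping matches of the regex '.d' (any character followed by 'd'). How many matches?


Pattern: .d means any character followed by 'd'.
Scanning 'abbddadccd' position-by-position:
  Pos 0: window 'ab' -> no
  Pos 1: window 'bb' -> no
  Pos 2: window 'bd' -> MATCH
  Pos 3: window 'dd' -> MATCH
  Pos 4: window 'da' -> no
  Pos 5: window 'ad' -> MATCH
  Pos 6: window 'dc' -> no
  Pos 7: window 'cc' -> no
  Pos 8: window 'cd' -> MATCH
  Pos 9: window 'd' -> no
Total matches: 4

4


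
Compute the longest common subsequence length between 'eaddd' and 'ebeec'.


DP table for LCS of 'eaddd' and 'ebeec':
       e  b  e  e  c
    0  0  0  0  0  0
  e 0  1  1  1  1  1
  a 0  1  1  1  1  1
  d 0  1  1  1  1  1
  d 0  1  1  1  1  1
  d 0  1  1  1  1  1
LCS: 'e'
LCS length = 1

1


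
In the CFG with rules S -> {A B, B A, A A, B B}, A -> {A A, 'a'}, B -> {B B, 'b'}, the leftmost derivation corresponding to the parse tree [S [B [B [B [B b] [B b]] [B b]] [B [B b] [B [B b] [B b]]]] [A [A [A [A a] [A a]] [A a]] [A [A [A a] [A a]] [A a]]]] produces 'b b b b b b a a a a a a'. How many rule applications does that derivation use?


Every bracketed nonterminal node [X ...] in the tree is produced by exactly one rule application.
Reading the tree off as a leftmost derivation:
  Step 1: S  =>  B A   (applied S -> B A)
  Step 2: B A  =>  B B A   (applied B -> B B)
  Step 3: B B A  =>  B B B A   (applied B -> B B)
  Step 4: B B B A  =>  B B B B A   (applied B -> B B)
  Step 5: B B B B A  =>  b B B B A   (applied B -> b)
  Step 6: b B B B A  =>  b b B B A   (applied B -> b)
  Step 7: b b B B A  =>  b b b B A   (applied B -> b)
  Step 8: b b b B A  =>  b b b B B A   (applied B -> B B)
  Step 9: b b b B B A  =>  b b b b B A   (applied B -> b)
  Step 10: b b b b B A  =>  b b b b B B A   (applied B -> B B)
  Step 11: b b b b B B A  =>  b b b b b B A   (applied B -> b)
  Step 12: b b b b b B A  =>  b b b b b b A   (applied B -> b)
  Step 13: b b b b b b A  =>  b b b b b b A A   (applied A -> A A)
  Step 14: b b b b b b A A  =>  b b b b b b A A A   (applied A -> A A)
  Step 15: b b b b b b A A A  =>  b b b b b b A A A A   (applied A -> A A)
  Step 16: b b b b b b A A A A  =>  b b b b b b a A A A   (applied A -> a)
  Step 17: b b b b b b a A A A  =>  b b b b b b a a A A   (applied A -> a)
  Step 18: b b b b b b a a A A  =>  b b b b b b a a a A   (applied A -> a)
  Step 19: b b b b b b a a a A  =>  b b b b b b a a a A A   (applied A -> A A)
  Step 20: b b b b b b a a a A A  =>  b b b b b b a a a A A A   (applied A -> A A)
  Step 21: b b b b b b a a a A A A  =>  b b b b b b a a a a A A   (applied A -> a)
  Step 22: b b b b b b a a a a A A  =>  b b b b b b a a a a a A   (applied A -> a)
  Step 23: b b b b b b a a a a a A  =>  b b b b b b a a a a a a   (applied A -> a)
Final yield: b b b b b b a a a a a a
Total rewrite steps: 23

23


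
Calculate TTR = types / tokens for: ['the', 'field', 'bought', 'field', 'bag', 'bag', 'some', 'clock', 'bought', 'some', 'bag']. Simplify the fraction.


Tokens: 11
Unique types: ('bag', 'bought', 'clock', 'field', 'some', 'the') = 6
TTR = 6/11
Already in lowest terms.

6/11


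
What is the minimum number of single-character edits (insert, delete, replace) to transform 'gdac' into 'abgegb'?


Building DP table for s1='gdac' (len 4) and s2='abgegb' (len 6):
       a  b  g  e  g  b
    0  1  2  3  4  5  6
  g 1  1  2  2  3  4  5
  d 2  2  2  3  3  4  5
  a 3  2  3  3  4  4  5
  c 4  3  3  4  4  5  5
Edit distance = dp[4][6] = 5

5


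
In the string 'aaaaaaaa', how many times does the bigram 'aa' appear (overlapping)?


Scanning 'aaaaaaaa' for bigram 'aa':
  Position 0: 'aa' -> MATCH
  Position 1: 'aa' -> MATCH
  Position 2: 'aa' -> MATCH
  Position 3: 'aa' -> MATCH
  Position 4: 'aa' -> MATCH
  Position 5: 'aa' -> MATCH
  Position 6: 'aa' -> MATCH
Total matches: 7

7


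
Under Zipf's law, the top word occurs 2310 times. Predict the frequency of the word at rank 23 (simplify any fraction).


Zipf's law: freq(rank) = f1 / rank
f1 = 2310, rank = 23
freq = 2310 / 23
GCD(2310, 23) = 1
Simplified: 2310/23

2310/23


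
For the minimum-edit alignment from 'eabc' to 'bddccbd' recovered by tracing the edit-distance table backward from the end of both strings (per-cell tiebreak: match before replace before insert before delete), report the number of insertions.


Edit distance = 6. Backtracking from cell (4, 7) with preference match > replace > insert > delete,
then listing the resulting alignment 'eabc' -> 'bddccbd' left to right:
  Step 1: insert 'b' [insertion #1]
  Step 2: insert 'd' [insertion #2]
  Step 3: insert 'd' [insertion #3]
  Step 4: replace e->c
  Step 5: replace a->c
  Step 6: keep 'b'
  Step 7: replace c->d
Total insertions: 3

3


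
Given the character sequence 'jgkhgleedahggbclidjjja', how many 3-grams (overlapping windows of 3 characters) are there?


String 'jgkhgleedahggbclidjjja' has length L = 22.
Number of overlapping n-grams = L - n + 1
Substituting: 22 - 3 + 1 = 20

20


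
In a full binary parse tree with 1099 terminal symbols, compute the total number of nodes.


Leaf nodes (terminals): 1099
Internal nodes = n - 1 = 1099 - 1 = 1098
Total = leaves + internal = 1099 + 1098 = 2197

2197


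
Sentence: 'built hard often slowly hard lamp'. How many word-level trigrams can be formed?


Word trigrams from [6] words:
  Trigram 1: (built hard often)
  Trigram 2: (hard often slowly)
  Trigram 3: (often slowly hard)
  Trigram 4: (slowly hard lamp)
Total word trigrams: 6 - 2 = 4

4


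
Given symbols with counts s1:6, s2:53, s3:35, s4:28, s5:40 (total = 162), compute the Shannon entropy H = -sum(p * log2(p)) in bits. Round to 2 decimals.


Computing entropy H = -sum(p_i * log2(p_i)):
  s1: p = 6/162 = 0.0370, -p*log2(p) = 0.1761
  s2: p = 53/162 = 0.3272, -p*log2(p) = 0.5274
  s3: p = 35/162 = 0.2160, -p*log2(p) = 0.4776
  s4: p = 28/162 = 0.1728, -p*log2(p) = 0.4377
  s5: p = 40/162 = 0.2469, -p*log2(p) = 0.4983
H = sum of terms = 2.1171
Rounded to 2 decimals: 2.12

2.12


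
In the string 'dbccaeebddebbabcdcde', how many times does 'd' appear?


Scanning 'dbccaeebddebbabcdcde' for 'd':
  Position 0: 'd' -> MATCH (count: 1)
  Position 8: 'd' -> MATCH (count: 2)
  Position 9: 'd' -> MATCH (count: 3)
  Position 16: 'd' -> MATCH (count: 4)
  Position 18: 'd' -> MATCH (count: 5)
Total occurrences of 'd': 5

5


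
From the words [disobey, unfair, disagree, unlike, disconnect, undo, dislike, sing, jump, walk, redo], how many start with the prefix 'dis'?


Checking each word for prefix 'dis':
  'disobey' -> YES, starts with 'dis' (count: 1)
  'unfair' -> no (count: 1)
  'disagree' -> YES, starts with 'dis' (count: 2)
  'unlike' -> no (count: 2)
  'disconnect' -> YES, starts with 'dis' (count: 3)
  'undo' -> no (count: 3)
  'dislike' -> YES, starts with 'dis' (count: 4)
  'sing' -> no (count: 4)
  'jump' -> no (count: 4)
  'walk' -> no (count: 4)
  'redo' -> no (count: 4)
Total with prefix 'dis': 4

4


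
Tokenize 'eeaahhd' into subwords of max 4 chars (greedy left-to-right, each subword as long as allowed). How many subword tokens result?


'eeaahhd' has 7 characters.
Chunking with max size 4:
  Chunk 1: 'eeaa' (positions 0-3)
  Chunk 2: 'hhd' (positions 4-6)
Total chunks: ceil(7 / 4) = 2

2


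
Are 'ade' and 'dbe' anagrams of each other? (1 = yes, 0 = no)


Sort characters of 'ade': 'ade'
Sort characters of 'dbe': 'bde'
Sorted forms differ -> they are NOT anagrams
Result: 0

0


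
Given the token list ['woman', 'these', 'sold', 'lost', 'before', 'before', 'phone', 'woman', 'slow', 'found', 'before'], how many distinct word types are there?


Listing all tokens and tracking unique types:
  Token 1: 'woman' -> NEW (unique so far: 1)
  Token 2: 'these' -> NEW (unique so far: 2)
  Token 3: 'sold' -> NEW (unique so far: 3)
  Token 4: 'lost' -> NEW (unique so far: 4)
  Token 5: 'before' -> NEW (unique so far: 5)
  Token 6: 'before' -> duplicate (unique so far: 5)
  Token 7: 'phone' -> NEW (unique so far: 6)
  Token 8: 'woman' -> duplicate (unique so far: 6)
  Token 9: 'slow' -> NEW (unique so far: 7)
  Token 10: 'found' -> NEW (unique so far: 8)
  Token 11: 'before' -> duplicate (unique so far: 8)
Unique types: ('before', 'found', 'lost', 'phone', 'slow', 'sold', 'these', 'woman')
Vocabulary size: 8

8
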